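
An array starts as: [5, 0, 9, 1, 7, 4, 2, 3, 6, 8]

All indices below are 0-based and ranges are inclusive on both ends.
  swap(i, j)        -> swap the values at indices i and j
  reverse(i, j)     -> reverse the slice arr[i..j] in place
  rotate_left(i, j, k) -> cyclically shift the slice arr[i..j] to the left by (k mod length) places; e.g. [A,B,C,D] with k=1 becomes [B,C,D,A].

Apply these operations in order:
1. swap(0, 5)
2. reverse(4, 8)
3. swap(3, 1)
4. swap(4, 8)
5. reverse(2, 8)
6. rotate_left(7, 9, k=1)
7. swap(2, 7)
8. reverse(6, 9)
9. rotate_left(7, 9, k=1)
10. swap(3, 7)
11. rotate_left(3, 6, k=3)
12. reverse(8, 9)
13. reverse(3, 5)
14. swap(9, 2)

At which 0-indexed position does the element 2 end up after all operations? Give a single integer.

Answer: 3

Derivation:
After 1 (swap(0, 5)): [4, 0, 9, 1, 7, 5, 2, 3, 6, 8]
After 2 (reverse(4, 8)): [4, 0, 9, 1, 6, 3, 2, 5, 7, 8]
After 3 (swap(3, 1)): [4, 1, 9, 0, 6, 3, 2, 5, 7, 8]
After 4 (swap(4, 8)): [4, 1, 9, 0, 7, 3, 2, 5, 6, 8]
After 5 (reverse(2, 8)): [4, 1, 6, 5, 2, 3, 7, 0, 9, 8]
After 6 (rotate_left(7, 9, k=1)): [4, 1, 6, 5, 2, 3, 7, 9, 8, 0]
After 7 (swap(2, 7)): [4, 1, 9, 5, 2, 3, 7, 6, 8, 0]
After 8 (reverse(6, 9)): [4, 1, 9, 5, 2, 3, 0, 8, 6, 7]
After 9 (rotate_left(7, 9, k=1)): [4, 1, 9, 5, 2, 3, 0, 6, 7, 8]
After 10 (swap(3, 7)): [4, 1, 9, 6, 2, 3, 0, 5, 7, 8]
After 11 (rotate_left(3, 6, k=3)): [4, 1, 9, 0, 6, 2, 3, 5, 7, 8]
After 12 (reverse(8, 9)): [4, 1, 9, 0, 6, 2, 3, 5, 8, 7]
After 13 (reverse(3, 5)): [4, 1, 9, 2, 6, 0, 3, 5, 8, 7]
After 14 (swap(9, 2)): [4, 1, 7, 2, 6, 0, 3, 5, 8, 9]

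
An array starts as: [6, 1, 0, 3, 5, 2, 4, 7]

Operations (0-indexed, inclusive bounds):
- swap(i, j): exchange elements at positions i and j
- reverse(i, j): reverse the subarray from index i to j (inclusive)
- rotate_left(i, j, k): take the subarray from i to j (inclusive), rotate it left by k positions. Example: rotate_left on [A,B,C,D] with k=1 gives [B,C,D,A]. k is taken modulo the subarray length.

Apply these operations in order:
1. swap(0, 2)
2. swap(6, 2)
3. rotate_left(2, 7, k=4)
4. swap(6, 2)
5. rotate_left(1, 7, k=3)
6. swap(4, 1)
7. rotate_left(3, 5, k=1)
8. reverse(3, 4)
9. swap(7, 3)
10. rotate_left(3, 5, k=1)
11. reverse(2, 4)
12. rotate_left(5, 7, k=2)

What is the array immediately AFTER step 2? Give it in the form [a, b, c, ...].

After 1 (swap(0, 2)): [0, 1, 6, 3, 5, 2, 4, 7]
After 2 (swap(6, 2)): [0, 1, 4, 3, 5, 2, 6, 7]

Answer: [0, 1, 4, 3, 5, 2, 6, 7]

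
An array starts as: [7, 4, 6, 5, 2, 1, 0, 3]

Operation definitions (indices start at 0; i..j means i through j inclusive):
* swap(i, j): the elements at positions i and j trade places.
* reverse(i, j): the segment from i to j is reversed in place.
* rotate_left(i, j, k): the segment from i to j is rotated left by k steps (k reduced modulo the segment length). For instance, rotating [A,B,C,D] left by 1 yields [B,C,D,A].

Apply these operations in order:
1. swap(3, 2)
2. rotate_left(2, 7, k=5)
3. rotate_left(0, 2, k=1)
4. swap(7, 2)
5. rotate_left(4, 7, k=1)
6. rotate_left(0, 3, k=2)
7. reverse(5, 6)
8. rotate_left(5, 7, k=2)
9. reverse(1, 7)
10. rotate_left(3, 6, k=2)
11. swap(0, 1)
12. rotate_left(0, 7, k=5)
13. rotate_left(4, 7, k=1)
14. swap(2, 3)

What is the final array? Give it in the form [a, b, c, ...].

After 1 (swap(3, 2)): [7, 4, 5, 6, 2, 1, 0, 3]
After 2 (rotate_left(2, 7, k=5)): [7, 4, 3, 5, 6, 2, 1, 0]
After 3 (rotate_left(0, 2, k=1)): [4, 3, 7, 5, 6, 2, 1, 0]
After 4 (swap(7, 2)): [4, 3, 0, 5, 6, 2, 1, 7]
After 5 (rotate_left(4, 7, k=1)): [4, 3, 0, 5, 2, 1, 7, 6]
After 6 (rotate_left(0, 3, k=2)): [0, 5, 4, 3, 2, 1, 7, 6]
After 7 (reverse(5, 6)): [0, 5, 4, 3, 2, 7, 1, 6]
After 8 (rotate_left(5, 7, k=2)): [0, 5, 4, 3, 2, 6, 7, 1]
After 9 (reverse(1, 7)): [0, 1, 7, 6, 2, 3, 4, 5]
After 10 (rotate_left(3, 6, k=2)): [0, 1, 7, 3, 4, 6, 2, 5]
After 11 (swap(0, 1)): [1, 0, 7, 3, 4, 6, 2, 5]
After 12 (rotate_left(0, 7, k=5)): [6, 2, 5, 1, 0, 7, 3, 4]
After 13 (rotate_left(4, 7, k=1)): [6, 2, 5, 1, 7, 3, 4, 0]
After 14 (swap(2, 3)): [6, 2, 1, 5, 7, 3, 4, 0]

Answer: [6, 2, 1, 5, 7, 3, 4, 0]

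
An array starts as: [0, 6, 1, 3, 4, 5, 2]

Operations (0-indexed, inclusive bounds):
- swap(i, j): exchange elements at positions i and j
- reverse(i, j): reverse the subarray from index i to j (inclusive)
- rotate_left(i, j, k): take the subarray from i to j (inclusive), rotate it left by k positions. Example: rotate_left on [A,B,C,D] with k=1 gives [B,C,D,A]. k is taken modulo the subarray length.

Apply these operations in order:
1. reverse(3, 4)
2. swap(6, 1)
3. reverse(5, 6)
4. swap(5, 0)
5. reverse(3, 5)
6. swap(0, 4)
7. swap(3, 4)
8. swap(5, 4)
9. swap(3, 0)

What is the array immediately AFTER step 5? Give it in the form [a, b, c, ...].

Answer: [6, 2, 1, 0, 3, 4, 5]

Derivation:
After 1 (reverse(3, 4)): [0, 6, 1, 4, 3, 5, 2]
After 2 (swap(6, 1)): [0, 2, 1, 4, 3, 5, 6]
After 3 (reverse(5, 6)): [0, 2, 1, 4, 3, 6, 5]
After 4 (swap(5, 0)): [6, 2, 1, 4, 3, 0, 5]
After 5 (reverse(3, 5)): [6, 2, 1, 0, 3, 4, 5]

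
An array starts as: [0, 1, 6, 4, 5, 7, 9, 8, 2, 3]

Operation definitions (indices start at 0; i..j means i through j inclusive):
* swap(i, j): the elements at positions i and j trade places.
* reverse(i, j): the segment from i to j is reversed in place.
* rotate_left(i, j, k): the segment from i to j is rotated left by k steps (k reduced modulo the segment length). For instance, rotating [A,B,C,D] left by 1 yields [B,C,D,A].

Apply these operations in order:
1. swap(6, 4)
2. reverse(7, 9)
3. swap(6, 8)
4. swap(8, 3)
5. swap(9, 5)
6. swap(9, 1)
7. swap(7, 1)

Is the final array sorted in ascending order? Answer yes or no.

Answer: no

Derivation:
After 1 (swap(6, 4)): [0, 1, 6, 4, 9, 7, 5, 8, 2, 3]
After 2 (reverse(7, 9)): [0, 1, 6, 4, 9, 7, 5, 3, 2, 8]
After 3 (swap(6, 8)): [0, 1, 6, 4, 9, 7, 2, 3, 5, 8]
After 4 (swap(8, 3)): [0, 1, 6, 5, 9, 7, 2, 3, 4, 8]
After 5 (swap(9, 5)): [0, 1, 6, 5, 9, 8, 2, 3, 4, 7]
After 6 (swap(9, 1)): [0, 7, 6, 5, 9, 8, 2, 3, 4, 1]
After 7 (swap(7, 1)): [0, 3, 6, 5, 9, 8, 2, 7, 4, 1]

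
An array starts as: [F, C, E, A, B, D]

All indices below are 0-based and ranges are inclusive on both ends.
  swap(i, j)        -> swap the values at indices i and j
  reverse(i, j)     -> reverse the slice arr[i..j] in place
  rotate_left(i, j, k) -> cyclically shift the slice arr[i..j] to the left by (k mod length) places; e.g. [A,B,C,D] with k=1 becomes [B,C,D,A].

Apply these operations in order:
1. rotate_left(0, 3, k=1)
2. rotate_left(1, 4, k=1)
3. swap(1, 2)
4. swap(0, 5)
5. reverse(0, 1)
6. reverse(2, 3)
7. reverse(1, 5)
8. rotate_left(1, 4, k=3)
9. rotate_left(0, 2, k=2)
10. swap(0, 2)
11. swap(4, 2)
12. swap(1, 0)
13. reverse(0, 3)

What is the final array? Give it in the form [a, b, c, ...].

Answer: [E, A, B, F, C, D]

Derivation:
After 1 (rotate_left(0, 3, k=1)): [C, E, A, F, B, D]
After 2 (rotate_left(1, 4, k=1)): [C, A, F, B, E, D]
After 3 (swap(1, 2)): [C, F, A, B, E, D]
After 4 (swap(0, 5)): [D, F, A, B, E, C]
After 5 (reverse(0, 1)): [F, D, A, B, E, C]
After 6 (reverse(2, 3)): [F, D, B, A, E, C]
After 7 (reverse(1, 5)): [F, C, E, A, B, D]
After 8 (rotate_left(1, 4, k=3)): [F, B, C, E, A, D]
After 9 (rotate_left(0, 2, k=2)): [C, F, B, E, A, D]
After 10 (swap(0, 2)): [B, F, C, E, A, D]
After 11 (swap(4, 2)): [B, F, A, E, C, D]
After 12 (swap(1, 0)): [F, B, A, E, C, D]
After 13 (reverse(0, 3)): [E, A, B, F, C, D]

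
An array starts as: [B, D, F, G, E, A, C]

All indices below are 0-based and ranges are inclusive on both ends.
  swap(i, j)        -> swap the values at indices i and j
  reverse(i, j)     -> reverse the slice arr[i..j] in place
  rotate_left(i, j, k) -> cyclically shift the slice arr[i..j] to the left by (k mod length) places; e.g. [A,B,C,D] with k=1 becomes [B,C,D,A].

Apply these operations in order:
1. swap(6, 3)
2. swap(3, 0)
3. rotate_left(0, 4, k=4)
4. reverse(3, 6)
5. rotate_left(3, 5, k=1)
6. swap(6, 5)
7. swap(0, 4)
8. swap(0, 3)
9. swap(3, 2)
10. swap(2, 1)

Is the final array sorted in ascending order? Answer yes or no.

Answer: yes

Derivation:
After 1 (swap(6, 3)): [B, D, F, C, E, A, G]
After 2 (swap(3, 0)): [C, D, F, B, E, A, G]
After 3 (rotate_left(0, 4, k=4)): [E, C, D, F, B, A, G]
After 4 (reverse(3, 6)): [E, C, D, G, A, B, F]
After 5 (rotate_left(3, 5, k=1)): [E, C, D, A, B, G, F]
After 6 (swap(6, 5)): [E, C, D, A, B, F, G]
After 7 (swap(0, 4)): [B, C, D, A, E, F, G]
After 8 (swap(0, 3)): [A, C, D, B, E, F, G]
After 9 (swap(3, 2)): [A, C, B, D, E, F, G]
After 10 (swap(2, 1)): [A, B, C, D, E, F, G]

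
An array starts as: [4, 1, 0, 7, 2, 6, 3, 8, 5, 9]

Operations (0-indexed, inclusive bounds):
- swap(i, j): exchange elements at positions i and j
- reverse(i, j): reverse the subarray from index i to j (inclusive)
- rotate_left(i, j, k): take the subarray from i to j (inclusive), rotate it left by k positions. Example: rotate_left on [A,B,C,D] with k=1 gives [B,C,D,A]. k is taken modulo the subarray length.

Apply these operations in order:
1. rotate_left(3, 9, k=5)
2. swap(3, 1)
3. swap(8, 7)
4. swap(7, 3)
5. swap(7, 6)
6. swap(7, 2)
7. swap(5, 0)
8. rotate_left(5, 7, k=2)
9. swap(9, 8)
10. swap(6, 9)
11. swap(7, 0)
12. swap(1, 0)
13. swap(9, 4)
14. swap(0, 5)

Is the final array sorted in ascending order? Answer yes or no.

Answer: yes

Derivation:
After 1 (rotate_left(3, 9, k=5)): [4, 1, 0, 5, 9, 7, 2, 6, 3, 8]
After 2 (swap(3, 1)): [4, 5, 0, 1, 9, 7, 2, 6, 3, 8]
After 3 (swap(8, 7)): [4, 5, 0, 1, 9, 7, 2, 3, 6, 8]
After 4 (swap(7, 3)): [4, 5, 0, 3, 9, 7, 2, 1, 6, 8]
After 5 (swap(7, 6)): [4, 5, 0, 3, 9, 7, 1, 2, 6, 8]
After 6 (swap(7, 2)): [4, 5, 2, 3, 9, 7, 1, 0, 6, 8]
After 7 (swap(5, 0)): [7, 5, 2, 3, 9, 4, 1, 0, 6, 8]
After 8 (rotate_left(5, 7, k=2)): [7, 5, 2, 3, 9, 0, 4, 1, 6, 8]
After 9 (swap(9, 8)): [7, 5, 2, 3, 9, 0, 4, 1, 8, 6]
After 10 (swap(6, 9)): [7, 5, 2, 3, 9, 0, 6, 1, 8, 4]
After 11 (swap(7, 0)): [1, 5, 2, 3, 9, 0, 6, 7, 8, 4]
After 12 (swap(1, 0)): [5, 1, 2, 3, 9, 0, 6, 7, 8, 4]
After 13 (swap(9, 4)): [5, 1, 2, 3, 4, 0, 6, 7, 8, 9]
After 14 (swap(0, 5)): [0, 1, 2, 3, 4, 5, 6, 7, 8, 9]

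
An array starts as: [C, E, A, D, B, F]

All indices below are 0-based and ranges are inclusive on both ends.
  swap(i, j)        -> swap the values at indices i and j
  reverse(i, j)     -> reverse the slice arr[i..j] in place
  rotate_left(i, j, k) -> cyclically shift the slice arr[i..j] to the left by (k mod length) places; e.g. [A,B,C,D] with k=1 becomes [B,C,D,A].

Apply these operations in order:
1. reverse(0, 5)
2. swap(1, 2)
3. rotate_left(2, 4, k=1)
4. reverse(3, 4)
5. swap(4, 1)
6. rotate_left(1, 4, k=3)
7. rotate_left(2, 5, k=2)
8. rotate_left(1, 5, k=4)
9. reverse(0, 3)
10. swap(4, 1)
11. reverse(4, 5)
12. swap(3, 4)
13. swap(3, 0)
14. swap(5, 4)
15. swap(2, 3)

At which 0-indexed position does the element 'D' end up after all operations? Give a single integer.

After 1 (reverse(0, 5)): [F, B, D, A, E, C]
After 2 (swap(1, 2)): [F, D, B, A, E, C]
After 3 (rotate_left(2, 4, k=1)): [F, D, A, E, B, C]
After 4 (reverse(3, 4)): [F, D, A, B, E, C]
After 5 (swap(4, 1)): [F, E, A, B, D, C]
After 6 (rotate_left(1, 4, k=3)): [F, D, E, A, B, C]
After 7 (rotate_left(2, 5, k=2)): [F, D, B, C, E, A]
After 8 (rotate_left(1, 5, k=4)): [F, A, D, B, C, E]
After 9 (reverse(0, 3)): [B, D, A, F, C, E]
After 10 (swap(4, 1)): [B, C, A, F, D, E]
After 11 (reverse(4, 5)): [B, C, A, F, E, D]
After 12 (swap(3, 4)): [B, C, A, E, F, D]
After 13 (swap(3, 0)): [E, C, A, B, F, D]
After 14 (swap(5, 4)): [E, C, A, B, D, F]
After 15 (swap(2, 3)): [E, C, B, A, D, F]

Answer: 4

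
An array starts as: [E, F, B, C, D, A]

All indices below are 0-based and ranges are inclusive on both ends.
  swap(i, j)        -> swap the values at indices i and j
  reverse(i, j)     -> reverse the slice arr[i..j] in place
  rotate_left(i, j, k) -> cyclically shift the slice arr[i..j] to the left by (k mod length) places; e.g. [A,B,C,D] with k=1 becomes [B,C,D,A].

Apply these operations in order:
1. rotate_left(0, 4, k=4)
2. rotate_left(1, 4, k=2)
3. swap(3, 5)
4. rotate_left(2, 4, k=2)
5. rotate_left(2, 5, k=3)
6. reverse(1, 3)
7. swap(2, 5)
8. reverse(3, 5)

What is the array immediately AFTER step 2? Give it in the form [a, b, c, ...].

After 1 (rotate_left(0, 4, k=4)): [D, E, F, B, C, A]
After 2 (rotate_left(1, 4, k=2)): [D, B, C, E, F, A]

Answer: [D, B, C, E, F, A]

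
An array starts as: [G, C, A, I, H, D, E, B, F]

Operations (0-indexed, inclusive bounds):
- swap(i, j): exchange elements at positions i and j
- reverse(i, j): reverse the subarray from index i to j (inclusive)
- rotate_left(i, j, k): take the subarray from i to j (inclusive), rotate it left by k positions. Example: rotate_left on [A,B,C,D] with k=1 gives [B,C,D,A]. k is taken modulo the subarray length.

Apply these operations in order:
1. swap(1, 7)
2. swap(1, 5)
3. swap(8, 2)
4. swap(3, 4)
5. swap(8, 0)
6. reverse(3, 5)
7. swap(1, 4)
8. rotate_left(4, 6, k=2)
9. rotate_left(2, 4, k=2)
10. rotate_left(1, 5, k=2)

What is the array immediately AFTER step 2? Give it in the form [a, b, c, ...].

Answer: [G, D, A, I, H, B, E, C, F]

Derivation:
After 1 (swap(1, 7)): [G, B, A, I, H, D, E, C, F]
After 2 (swap(1, 5)): [G, D, A, I, H, B, E, C, F]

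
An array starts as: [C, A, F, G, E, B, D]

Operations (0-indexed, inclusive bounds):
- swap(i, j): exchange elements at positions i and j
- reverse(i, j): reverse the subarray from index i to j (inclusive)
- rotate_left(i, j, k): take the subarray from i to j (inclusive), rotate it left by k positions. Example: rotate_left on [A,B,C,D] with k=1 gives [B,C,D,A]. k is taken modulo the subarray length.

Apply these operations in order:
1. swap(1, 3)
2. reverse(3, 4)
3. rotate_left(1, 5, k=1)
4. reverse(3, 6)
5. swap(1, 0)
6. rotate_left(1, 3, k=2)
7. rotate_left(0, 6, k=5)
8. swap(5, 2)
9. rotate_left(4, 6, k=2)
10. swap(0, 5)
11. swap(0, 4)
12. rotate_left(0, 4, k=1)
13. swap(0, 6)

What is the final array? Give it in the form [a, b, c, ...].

After 1 (swap(1, 3)): [C, G, F, A, E, B, D]
After 2 (reverse(3, 4)): [C, G, F, E, A, B, D]
After 3 (rotate_left(1, 5, k=1)): [C, F, E, A, B, G, D]
After 4 (reverse(3, 6)): [C, F, E, D, G, B, A]
After 5 (swap(1, 0)): [F, C, E, D, G, B, A]
After 6 (rotate_left(1, 3, k=2)): [F, D, C, E, G, B, A]
After 7 (rotate_left(0, 6, k=5)): [B, A, F, D, C, E, G]
After 8 (swap(5, 2)): [B, A, E, D, C, F, G]
After 9 (rotate_left(4, 6, k=2)): [B, A, E, D, G, C, F]
After 10 (swap(0, 5)): [C, A, E, D, G, B, F]
After 11 (swap(0, 4)): [G, A, E, D, C, B, F]
After 12 (rotate_left(0, 4, k=1)): [A, E, D, C, G, B, F]
After 13 (swap(0, 6)): [F, E, D, C, G, B, A]

Answer: [F, E, D, C, G, B, A]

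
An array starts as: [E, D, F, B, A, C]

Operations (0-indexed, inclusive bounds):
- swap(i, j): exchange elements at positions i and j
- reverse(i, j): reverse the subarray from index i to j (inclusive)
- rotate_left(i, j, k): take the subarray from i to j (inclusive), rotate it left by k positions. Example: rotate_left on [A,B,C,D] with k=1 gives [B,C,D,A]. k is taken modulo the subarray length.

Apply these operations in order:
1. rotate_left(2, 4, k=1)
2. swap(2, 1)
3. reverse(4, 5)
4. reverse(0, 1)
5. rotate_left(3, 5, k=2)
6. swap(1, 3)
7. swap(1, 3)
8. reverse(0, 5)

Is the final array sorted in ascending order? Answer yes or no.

Answer: no

Derivation:
After 1 (rotate_left(2, 4, k=1)): [E, D, B, A, F, C]
After 2 (swap(2, 1)): [E, B, D, A, F, C]
After 3 (reverse(4, 5)): [E, B, D, A, C, F]
After 4 (reverse(0, 1)): [B, E, D, A, C, F]
After 5 (rotate_left(3, 5, k=2)): [B, E, D, F, A, C]
After 6 (swap(1, 3)): [B, F, D, E, A, C]
After 7 (swap(1, 3)): [B, E, D, F, A, C]
After 8 (reverse(0, 5)): [C, A, F, D, E, B]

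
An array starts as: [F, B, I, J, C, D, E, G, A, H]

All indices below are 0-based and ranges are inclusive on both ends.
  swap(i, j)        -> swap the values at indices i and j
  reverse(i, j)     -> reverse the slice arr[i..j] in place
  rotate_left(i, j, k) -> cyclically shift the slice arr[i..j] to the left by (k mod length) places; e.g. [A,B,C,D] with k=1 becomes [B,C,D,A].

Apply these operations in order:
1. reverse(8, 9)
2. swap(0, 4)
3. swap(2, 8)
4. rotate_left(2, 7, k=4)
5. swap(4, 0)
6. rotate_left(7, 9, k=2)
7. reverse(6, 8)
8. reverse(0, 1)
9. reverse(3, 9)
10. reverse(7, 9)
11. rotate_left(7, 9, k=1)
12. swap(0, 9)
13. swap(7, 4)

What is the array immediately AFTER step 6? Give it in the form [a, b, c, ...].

Answer: [H, B, E, G, C, J, F, A, D, I]

Derivation:
After 1 (reverse(8, 9)): [F, B, I, J, C, D, E, G, H, A]
After 2 (swap(0, 4)): [C, B, I, J, F, D, E, G, H, A]
After 3 (swap(2, 8)): [C, B, H, J, F, D, E, G, I, A]
After 4 (rotate_left(2, 7, k=4)): [C, B, E, G, H, J, F, D, I, A]
After 5 (swap(4, 0)): [H, B, E, G, C, J, F, D, I, A]
After 6 (rotate_left(7, 9, k=2)): [H, B, E, G, C, J, F, A, D, I]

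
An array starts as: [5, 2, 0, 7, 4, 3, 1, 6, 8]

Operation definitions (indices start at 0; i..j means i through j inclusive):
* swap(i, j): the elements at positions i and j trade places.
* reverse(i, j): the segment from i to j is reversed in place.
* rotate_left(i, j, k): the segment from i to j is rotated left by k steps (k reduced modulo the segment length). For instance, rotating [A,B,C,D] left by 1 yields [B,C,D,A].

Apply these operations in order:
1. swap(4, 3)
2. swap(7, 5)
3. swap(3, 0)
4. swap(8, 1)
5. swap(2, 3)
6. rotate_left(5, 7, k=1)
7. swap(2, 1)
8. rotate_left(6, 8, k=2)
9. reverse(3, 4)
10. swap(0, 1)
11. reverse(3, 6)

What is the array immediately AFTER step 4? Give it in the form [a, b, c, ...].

Answer: [4, 8, 0, 5, 7, 6, 1, 3, 2]

Derivation:
After 1 (swap(4, 3)): [5, 2, 0, 4, 7, 3, 1, 6, 8]
After 2 (swap(7, 5)): [5, 2, 0, 4, 7, 6, 1, 3, 8]
After 3 (swap(3, 0)): [4, 2, 0, 5, 7, 6, 1, 3, 8]
After 4 (swap(8, 1)): [4, 8, 0, 5, 7, 6, 1, 3, 2]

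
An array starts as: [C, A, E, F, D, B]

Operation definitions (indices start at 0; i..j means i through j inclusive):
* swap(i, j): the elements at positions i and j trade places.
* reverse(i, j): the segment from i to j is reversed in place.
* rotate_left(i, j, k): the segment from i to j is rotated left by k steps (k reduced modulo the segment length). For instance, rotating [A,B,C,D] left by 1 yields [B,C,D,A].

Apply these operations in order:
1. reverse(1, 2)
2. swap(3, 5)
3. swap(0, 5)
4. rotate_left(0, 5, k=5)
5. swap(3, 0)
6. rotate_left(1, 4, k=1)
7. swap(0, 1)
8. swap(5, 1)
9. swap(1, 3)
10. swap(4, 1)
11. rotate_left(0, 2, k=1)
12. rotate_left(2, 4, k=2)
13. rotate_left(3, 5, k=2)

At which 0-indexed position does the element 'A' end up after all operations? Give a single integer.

After 1 (reverse(1, 2)): [C, E, A, F, D, B]
After 2 (swap(3, 5)): [C, E, A, B, D, F]
After 3 (swap(0, 5)): [F, E, A, B, D, C]
After 4 (rotate_left(0, 5, k=5)): [C, F, E, A, B, D]
After 5 (swap(3, 0)): [A, F, E, C, B, D]
After 6 (rotate_left(1, 4, k=1)): [A, E, C, B, F, D]
After 7 (swap(0, 1)): [E, A, C, B, F, D]
After 8 (swap(5, 1)): [E, D, C, B, F, A]
After 9 (swap(1, 3)): [E, B, C, D, F, A]
After 10 (swap(4, 1)): [E, F, C, D, B, A]
After 11 (rotate_left(0, 2, k=1)): [F, C, E, D, B, A]
After 12 (rotate_left(2, 4, k=2)): [F, C, B, E, D, A]
After 13 (rotate_left(3, 5, k=2)): [F, C, B, A, E, D]

Answer: 3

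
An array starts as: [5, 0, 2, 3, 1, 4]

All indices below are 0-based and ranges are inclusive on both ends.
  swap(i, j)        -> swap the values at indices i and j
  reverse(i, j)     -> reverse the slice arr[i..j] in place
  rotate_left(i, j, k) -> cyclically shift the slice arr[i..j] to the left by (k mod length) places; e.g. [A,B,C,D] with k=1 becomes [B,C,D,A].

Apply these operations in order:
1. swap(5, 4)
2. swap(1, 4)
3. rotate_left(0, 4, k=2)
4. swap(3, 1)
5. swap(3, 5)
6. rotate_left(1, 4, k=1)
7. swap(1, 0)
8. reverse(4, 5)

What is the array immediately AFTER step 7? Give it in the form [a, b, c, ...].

Answer: [0, 2, 1, 4, 5, 3]

Derivation:
After 1 (swap(5, 4)): [5, 0, 2, 3, 4, 1]
After 2 (swap(1, 4)): [5, 4, 2, 3, 0, 1]
After 3 (rotate_left(0, 4, k=2)): [2, 3, 0, 5, 4, 1]
After 4 (swap(3, 1)): [2, 5, 0, 3, 4, 1]
After 5 (swap(3, 5)): [2, 5, 0, 1, 4, 3]
After 6 (rotate_left(1, 4, k=1)): [2, 0, 1, 4, 5, 3]
After 7 (swap(1, 0)): [0, 2, 1, 4, 5, 3]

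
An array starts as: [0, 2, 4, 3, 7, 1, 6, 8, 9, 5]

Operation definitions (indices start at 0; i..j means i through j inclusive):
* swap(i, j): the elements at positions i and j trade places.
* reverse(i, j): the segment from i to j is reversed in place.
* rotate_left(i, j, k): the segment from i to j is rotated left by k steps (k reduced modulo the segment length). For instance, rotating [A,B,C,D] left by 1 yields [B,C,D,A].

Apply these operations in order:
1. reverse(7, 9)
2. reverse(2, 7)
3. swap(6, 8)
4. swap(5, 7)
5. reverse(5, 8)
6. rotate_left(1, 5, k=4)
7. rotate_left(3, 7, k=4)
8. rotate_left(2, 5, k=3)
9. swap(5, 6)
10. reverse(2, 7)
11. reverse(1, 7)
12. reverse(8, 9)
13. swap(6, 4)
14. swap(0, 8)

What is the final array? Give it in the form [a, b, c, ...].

After 1 (reverse(7, 9)): [0, 2, 4, 3, 7, 1, 6, 5, 9, 8]
After 2 (reverse(2, 7)): [0, 2, 5, 6, 1, 7, 3, 4, 9, 8]
After 3 (swap(6, 8)): [0, 2, 5, 6, 1, 7, 9, 4, 3, 8]
After 4 (swap(5, 7)): [0, 2, 5, 6, 1, 4, 9, 7, 3, 8]
After 5 (reverse(5, 8)): [0, 2, 5, 6, 1, 3, 7, 9, 4, 8]
After 6 (rotate_left(1, 5, k=4)): [0, 3, 2, 5, 6, 1, 7, 9, 4, 8]
After 7 (rotate_left(3, 7, k=4)): [0, 3, 2, 9, 5, 6, 1, 7, 4, 8]
After 8 (rotate_left(2, 5, k=3)): [0, 3, 6, 2, 9, 5, 1, 7, 4, 8]
After 9 (swap(5, 6)): [0, 3, 6, 2, 9, 1, 5, 7, 4, 8]
After 10 (reverse(2, 7)): [0, 3, 7, 5, 1, 9, 2, 6, 4, 8]
After 11 (reverse(1, 7)): [0, 6, 2, 9, 1, 5, 7, 3, 4, 8]
After 12 (reverse(8, 9)): [0, 6, 2, 9, 1, 5, 7, 3, 8, 4]
After 13 (swap(6, 4)): [0, 6, 2, 9, 7, 5, 1, 3, 8, 4]
After 14 (swap(0, 8)): [8, 6, 2, 9, 7, 5, 1, 3, 0, 4]

Answer: [8, 6, 2, 9, 7, 5, 1, 3, 0, 4]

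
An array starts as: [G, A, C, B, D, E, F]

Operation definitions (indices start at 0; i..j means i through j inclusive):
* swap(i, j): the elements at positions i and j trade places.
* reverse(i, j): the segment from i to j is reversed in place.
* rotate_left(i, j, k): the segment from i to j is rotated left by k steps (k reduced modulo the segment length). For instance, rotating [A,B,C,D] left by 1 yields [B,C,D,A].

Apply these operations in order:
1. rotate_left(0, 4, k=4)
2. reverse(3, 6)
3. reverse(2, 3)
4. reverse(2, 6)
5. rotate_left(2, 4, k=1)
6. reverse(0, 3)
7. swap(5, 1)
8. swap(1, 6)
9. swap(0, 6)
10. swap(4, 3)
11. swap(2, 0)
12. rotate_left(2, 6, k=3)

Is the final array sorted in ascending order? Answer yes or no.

After 1 (rotate_left(0, 4, k=4)): [D, G, A, C, B, E, F]
After 2 (reverse(3, 6)): [D, G, A, F, E, B, C]
After 3 (reverse(2, 3)): [D, G, F, A, E, B, C]
After 4 (reverse(2, 6)): [D, G, C, B, E, A, F]
After 5 (rotate_left(2, 4, k=1)): [D, G, B, E, C, A, F]
After 6 (reverse(0, 3)): [E, B, G, D, C, A, F]
After 7 (swap(5, 1)): [E, A, G, D, C, B, F]
After 8 (swap(1, 6)): [E, F, G, D, C, B, A]
After 9 (swap(0, 6)): [A, F, G, D, C, B, E]
After 10 (swap(4, 3)): [A, F, G, C, D, B, E]
After 11 (swap(2, 0)): [G, F, A, C, D, B, E]
After 12 (rotate_left(2, 6, k=3)): [G, F, B, E, A, C, D]

Answer: no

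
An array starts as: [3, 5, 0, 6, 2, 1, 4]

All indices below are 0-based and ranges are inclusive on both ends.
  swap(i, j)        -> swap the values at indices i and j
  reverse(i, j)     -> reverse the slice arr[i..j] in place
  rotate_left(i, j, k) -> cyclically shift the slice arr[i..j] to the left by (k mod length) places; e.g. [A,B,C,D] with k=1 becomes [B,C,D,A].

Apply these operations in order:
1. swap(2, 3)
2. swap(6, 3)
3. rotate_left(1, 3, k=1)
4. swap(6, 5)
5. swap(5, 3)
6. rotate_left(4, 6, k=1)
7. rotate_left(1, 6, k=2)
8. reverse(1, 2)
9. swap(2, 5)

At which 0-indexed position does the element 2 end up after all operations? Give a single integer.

After 1 (swap(2, 3)): [3, 5, 6, 0, 2, 1, 4]
After 2 (swap(6, 3)): [3, 5, 6, 4, 2, 1, 0]
After 3 (rotate_left(1, 3, k=1)): [3, 6, 4, 5, 2, 1, 0]
After 4 (swap(6, 5)): [3, 6, 4, 5, 2, 0, 1]
After 5 (swap(5, 3)): [3, 6, 4, 0, 2, 5, 1]
After 6 (rotate_left(4, 6, k=1)): [3, 6, 4, 0, 5, 1, 2]
After 7 (rotate_left(1, 6, k=2)): [3, 0, 5, 1, 2, 6, 4]
After 8 (reverse(1, 2)): [3, 5, 0, 1, 2, 6, 4]
After 9 (swap(2, 5)): [3, 5, 6, 1, 2, 0, 4]

Answer: 4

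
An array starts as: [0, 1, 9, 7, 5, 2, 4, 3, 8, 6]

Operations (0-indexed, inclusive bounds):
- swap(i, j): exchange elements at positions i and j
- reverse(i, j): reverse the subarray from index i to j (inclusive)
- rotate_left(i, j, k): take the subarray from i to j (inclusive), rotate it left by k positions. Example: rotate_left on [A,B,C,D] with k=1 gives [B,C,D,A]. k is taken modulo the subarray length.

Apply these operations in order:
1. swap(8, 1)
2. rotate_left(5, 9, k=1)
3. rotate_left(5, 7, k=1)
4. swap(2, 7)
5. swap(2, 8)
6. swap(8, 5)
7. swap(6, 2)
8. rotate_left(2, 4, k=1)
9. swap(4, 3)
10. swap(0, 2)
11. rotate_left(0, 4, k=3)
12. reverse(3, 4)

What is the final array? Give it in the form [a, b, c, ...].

Answer: [1, 5, 7, 0, 8, 4, 6, 9, 3, 2]

Derivation:
After 1 (swap(8, 1)): [0, 8, 9, 7, 5, 2, 4, 3, 1, 6]
After 2 (rotate_left(5, 9, k=1)): [0, 8, 9, 7, 5, 4, 3, 1, 6, 2]
After 3 (rotate_left(5, 7, k=1)): [0, 8, 9, 7, 5, 3, 1, 4, 6, 2]
After 4 (swap(2, 7)): [0, 8, 4, 7, 5, 3, 1, 9, 6, 2]
After 5 (swap(2, 8)): [0, 8, 6, 7, 5, 3, 1, 9, 4, 2]
After 6 (swap(8, 5)): [0, 8, 6, 7, 5, 4, 1, 9, 3, 2]
After 7 (swap(6, 2)): [0, 8, 1, 7, 5, 4, 6, 9, 3, 2]
After 8 (rotate_left(2, 4, k=1)): [0, 8, 7, 5, 1, 4, 6, 9, 3, 2]
After 9 (swap(4, 3)): [0, 8, 7, 1, 5, 4, 6, 9, 3, 2]
After 10 (swap(0, 2)): [7, 8, 0, 1, 5, 4, 6, 9, 3, 2]
After 11 (rotate_left(0, 4, k=3)): [1, 5, 7, 8, 0, 4, 6, 9, 3, 2]
After 12 (reverse(3, 4)): [1, 5, 7, 0, 8, 4, 6, 9, 3, 2]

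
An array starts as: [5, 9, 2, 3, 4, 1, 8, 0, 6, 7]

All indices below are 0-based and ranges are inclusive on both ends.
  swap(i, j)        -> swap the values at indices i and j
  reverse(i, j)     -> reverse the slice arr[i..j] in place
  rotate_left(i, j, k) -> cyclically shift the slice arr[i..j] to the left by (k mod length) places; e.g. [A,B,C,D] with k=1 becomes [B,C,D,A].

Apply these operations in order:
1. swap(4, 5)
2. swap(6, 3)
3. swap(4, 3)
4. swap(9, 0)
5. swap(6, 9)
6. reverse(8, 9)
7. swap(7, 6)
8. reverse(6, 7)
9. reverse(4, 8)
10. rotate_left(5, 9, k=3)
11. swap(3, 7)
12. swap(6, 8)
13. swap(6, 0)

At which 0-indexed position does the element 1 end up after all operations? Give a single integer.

After 1 (swap(4, 5)): [5, 9, 2, 3, 1, 4, 8, 0, 6, 7]
After 2 (swap(6, 3)): [5, 9, 2, 8, 1, 4, 3, 0, 6, 7]
After 3 (swap(4, 3)): [5, 9, 2, 1, 8, 4, 3, 0, 6, 7]
After 4 (swap(9, 0)): [7, 9, 2, 1, 8, 4, 3, 0, 6, 5]
After 5 (swap(6, 9)): [7, 9, 2, 1, 8, 4, 5, 0, 6, 3]
After 6 (reverse(8, 9)): [7, 9, 2, 1, 8, 4, 5, 0, 3, 6]
After 7 (swap(7, 6)): [7, 9, 2, 1, 8, 4, 0, 5, 3, 6]
After 8 (reverse(6, 7)): [7, 9, 2, 1, 8, 4, 5, 0, 3, 6]
After 9 (reverse(4, 8)): [7, 9, 2, 1, 3, 0, 5, 4, 8, 6]
After 10 (rotate_left(5, 9, k=3)): [7, 9, 2, 1, 3, 8, 6, 0, 5, 4]
After 11 (swap(3, 7)): [7, 9, 2, 0, 3, 8, 6, 1, 5, 4]
After 12 (swap(6, 8)): [7, 9, 2, 0, 3, 8, 5, 1, 6, 4]
After 13 (swap(6, 0)): [5, 9, 2, 0, 3, 8, 7, 1, 6, 4]

Answer: 7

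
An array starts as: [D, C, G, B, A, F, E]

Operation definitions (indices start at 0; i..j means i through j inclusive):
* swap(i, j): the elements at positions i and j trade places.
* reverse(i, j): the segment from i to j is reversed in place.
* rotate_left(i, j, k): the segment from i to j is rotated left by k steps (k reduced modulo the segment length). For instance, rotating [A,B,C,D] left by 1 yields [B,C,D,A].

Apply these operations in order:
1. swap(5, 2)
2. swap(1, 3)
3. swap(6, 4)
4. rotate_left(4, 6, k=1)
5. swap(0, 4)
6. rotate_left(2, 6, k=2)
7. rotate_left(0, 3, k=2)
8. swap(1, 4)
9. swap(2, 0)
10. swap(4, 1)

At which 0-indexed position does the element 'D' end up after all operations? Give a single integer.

Answer: 2

Derivation:
After 1 (swap(5, 2)): [D, C, F, B, A, G, E]
After 2 (swap(1, 3)): [D, B, F, C, A, G, E]
After 3 (swap(6, 4)): [D, B, F, C, E, G, A]
After 4 (rotate_left(4, 6, k=1)): [D, B, F, C, G, A, E]
After 5 (swap(0, 4)): [G, B, F, C, D, A, E]
After 6 (rotate_left(2, 6, k=2)): [G, B, D, A, E, F, C]
After 7 (rotate_left(0, 3, k=2)): [D, A, G, B, E, F, C]
After 8 (swap(1, 4)): [D, E, G, B, A, F, C]
After 9 (swap(2, 0)): [G, E, D, B, A, F, C]
After 10 (swap(4, 1)): [G, A, D, B, E, F, C]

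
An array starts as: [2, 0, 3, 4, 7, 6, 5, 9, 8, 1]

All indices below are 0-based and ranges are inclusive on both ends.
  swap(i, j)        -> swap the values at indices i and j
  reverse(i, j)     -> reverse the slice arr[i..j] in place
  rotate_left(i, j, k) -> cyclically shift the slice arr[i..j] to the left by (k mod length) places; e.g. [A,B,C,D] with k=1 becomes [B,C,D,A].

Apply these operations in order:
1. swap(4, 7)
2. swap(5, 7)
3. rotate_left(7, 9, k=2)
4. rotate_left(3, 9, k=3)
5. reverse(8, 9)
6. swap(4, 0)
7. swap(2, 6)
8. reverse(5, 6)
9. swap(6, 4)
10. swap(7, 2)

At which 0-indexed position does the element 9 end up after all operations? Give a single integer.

Answer: 9

Derivation:
After 1 (swap(4, 7)): [2, 0, 3, 4, 9, 6, 5, 7, 8, 1]
After 2 (swap(5, 7)): [2, 0, 3, 4, 9, 7, 5, 6, 8, 1]
After 3 (rotate_left(7, 9, k=2)): [2, 0, 3, 4, 9, 7, 5, 1, 6, 8]
After 4 (rotate_left(3, 9, k=3)): [2, 0, 3, 5, 1, 6, 8, 4, 9, 7]
After 5 (reverse(8, 9)): [2, 0, 3, 5, 1, 6, 8, 4, 7, 9]
After 6 (swap(4, 0)): [1, 0, 3, 5, 2, 6, 8, 4, 7, 9]
After 7 (swap(2, 6)): [1, 0, 8, 5, 2, 6, 3, 4, 7, 9]
After 8 (reverse(5, 6)): [1, 0, 8, 5, 2, 3, 6, 4, 7, 9]
After 9 (swap(6, 4)): [1, 0, 8, 5, 6, 3, 2, 4, 7, 9]
After 10 (swap(7, 2)): [1, 0, 4, 5, 6, 3, 2, 8, 7, 9]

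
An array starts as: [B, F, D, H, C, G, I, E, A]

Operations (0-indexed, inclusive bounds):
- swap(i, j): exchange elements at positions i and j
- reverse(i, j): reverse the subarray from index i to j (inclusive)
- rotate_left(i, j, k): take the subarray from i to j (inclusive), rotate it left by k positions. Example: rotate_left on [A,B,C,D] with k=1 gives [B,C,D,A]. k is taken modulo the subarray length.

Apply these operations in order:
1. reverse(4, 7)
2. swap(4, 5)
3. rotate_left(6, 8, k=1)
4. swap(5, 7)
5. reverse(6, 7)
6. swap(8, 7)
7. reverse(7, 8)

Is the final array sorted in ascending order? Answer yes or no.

After 1 (reverse(4, 7)): [B, F, D, H, E, I, G, C, A]
After 2 (swap(4, 5)): [B, F, D, H, I, E, G, C, A]
After 3 (rotate_left(6, 8, k=1)): [B, F, D, H, I, E, C, A, G]
After 4 (swap(5, 7)): [B, F, D, H, I, A, C, E, G]
After 5 (reverse(6, 7)): [B, F, D, H, I, A, E, C, G]
After 6 (swap(8, 7)): [B, F, D, H, I, A, E, G, C]
After 7 (reverse(7, 8)): [B, F, D, H, I, A, E, C, G]

Answer: no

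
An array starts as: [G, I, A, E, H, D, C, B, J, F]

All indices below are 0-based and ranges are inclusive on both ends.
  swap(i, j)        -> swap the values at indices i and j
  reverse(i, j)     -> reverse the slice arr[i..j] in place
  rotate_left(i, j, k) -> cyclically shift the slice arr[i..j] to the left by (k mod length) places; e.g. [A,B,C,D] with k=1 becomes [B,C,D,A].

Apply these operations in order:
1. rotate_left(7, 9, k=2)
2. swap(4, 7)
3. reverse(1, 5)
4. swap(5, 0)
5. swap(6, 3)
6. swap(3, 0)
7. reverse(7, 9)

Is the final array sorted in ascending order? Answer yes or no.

After 1 (rotate_left(7, 9, k=2)): [G, I, A, E, H, D, C, F, B, J]
After 2 (swap(4, 7)): [G, I, A, E, F, D, C, H, B, J]
After 3 (reverse(1, 5)): [G, D, F, E, A, I, C, H, B, J]
After 4 (swap(5, 0)): [I, D, F, E, A, G, C, H, B, J]
After 5 (swap(6, 3)): [I, D, F, C, A, G, E, H, B, J]
After 6 (swap(3, 0)): [C, D, F, I, A, G, E, H, B, J]
After 7 (reverse(7, 9)): [C, D, F, I, A, G, E, J, B, H]

Answer: no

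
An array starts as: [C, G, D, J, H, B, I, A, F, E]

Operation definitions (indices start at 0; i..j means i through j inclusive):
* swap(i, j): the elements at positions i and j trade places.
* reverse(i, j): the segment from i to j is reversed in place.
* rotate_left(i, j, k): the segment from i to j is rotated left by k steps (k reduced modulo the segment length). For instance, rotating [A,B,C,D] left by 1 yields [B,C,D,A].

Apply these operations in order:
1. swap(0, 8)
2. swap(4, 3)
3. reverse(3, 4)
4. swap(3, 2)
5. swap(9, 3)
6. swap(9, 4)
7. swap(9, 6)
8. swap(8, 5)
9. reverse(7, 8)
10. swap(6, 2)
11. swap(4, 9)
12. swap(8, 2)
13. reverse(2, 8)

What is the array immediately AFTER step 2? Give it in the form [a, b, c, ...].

After 1 (swap(0, 8)): [F, G, D, J, H, B, I, A, C, E]
After 2 (swap(4, 3)): [F, G, D, H, J, B, I, A, C, E]

Answer: [F, G, D, H, J, B, I, A, C, E]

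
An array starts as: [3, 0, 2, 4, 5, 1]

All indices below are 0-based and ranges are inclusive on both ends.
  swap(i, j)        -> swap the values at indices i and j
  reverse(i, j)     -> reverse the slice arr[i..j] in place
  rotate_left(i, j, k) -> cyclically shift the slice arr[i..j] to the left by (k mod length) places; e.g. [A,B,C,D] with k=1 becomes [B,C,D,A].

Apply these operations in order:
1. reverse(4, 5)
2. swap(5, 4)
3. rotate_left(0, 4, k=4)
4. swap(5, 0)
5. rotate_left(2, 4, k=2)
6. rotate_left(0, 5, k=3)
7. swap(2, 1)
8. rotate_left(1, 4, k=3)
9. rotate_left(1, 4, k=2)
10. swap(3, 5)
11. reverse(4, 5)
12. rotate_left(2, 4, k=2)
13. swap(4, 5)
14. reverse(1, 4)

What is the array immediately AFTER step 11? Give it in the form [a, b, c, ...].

After 1 (reverse(4, 5)): [3, 0, 2, 4, 1, 5]
After 2 (swap(5, 4)): [3, 0, 2, 4, 5, 1]
After 3 (rotate_left(0, 4, k=4)): [5, 3, 0, 2, 4, 1]
After 4 (swap(5, 0)): [1, 3, 0, 2, 4, 5]
After 5 (rotate_left(2, 4, k=2)): [1, 3, 4, 0, 2, 5]
After 6 (rotate_left(0, 5, k=3)): [0, 2, 5, 1, 3, 4]
After 7 (swap(2, 1)): [0, 5, 2, 1, 3, 4]
After 8 (rotate_left(1, 4, k=3)): [0, 3, 5, 2, 1, 4]
After 9 (rotate_left(1, 4, k=2)): [0, 2, 1, 3, 5, 4]
After 10 (swap(3, 5)): [0, 2, 1, 4, 5, 3]
After 11 (reverse(4, 5)): [0, 2, 1, 4, 3, 5]

Answer: [0, 2, 1, 4, 3, 5]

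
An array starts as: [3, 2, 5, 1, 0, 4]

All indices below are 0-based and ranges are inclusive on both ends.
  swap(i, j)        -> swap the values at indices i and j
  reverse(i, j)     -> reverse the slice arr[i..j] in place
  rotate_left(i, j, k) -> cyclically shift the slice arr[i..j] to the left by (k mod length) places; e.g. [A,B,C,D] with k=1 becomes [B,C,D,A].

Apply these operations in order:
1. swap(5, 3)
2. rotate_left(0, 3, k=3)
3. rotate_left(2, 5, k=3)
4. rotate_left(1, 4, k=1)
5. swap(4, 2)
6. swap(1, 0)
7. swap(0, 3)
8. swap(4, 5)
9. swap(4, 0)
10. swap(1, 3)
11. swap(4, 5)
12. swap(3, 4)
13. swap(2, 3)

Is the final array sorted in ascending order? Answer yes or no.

After 1 (swap(5, 3)): [3, 2, 5, 4, 0, 1]
After 2 (rotate_left(0, 3, k=3)): [4, 3, 2, 5, 0, 1]
After 3 (rotate_left(2, 5, k=3)): [4, 3, 1, 2, 5, 0]
After 4 (rotate_left(1, 4, k=1)): [4, 1, 2, 5, 3, 0]
After 5 (swap(4, 2)): [4, 1, 3, 5, 2, 0]
After 6 (swap(1, 0)): [1, 4, 3, 5, 2, 0]
After 7 (swap(0, 3)): [5, 4, 3, 1, 2, 0]
After 8 (swap(4, 5)): [5, 4, 3, 1, 0, 2]
After 9 (swap(4, 0)): [0, 4, 3, 1, 5, 2]
After 10 (swap(1, 3)): [0, 1, 3, 4, 5, 2]
After 11 (swap(4, 5)): [0, 1, 3, 4, 2, 5]
After 12 (swap(3, 4)): [0, 1, 3, 2, 4, 5]
After 13 (swap(2, 3)): [0, 1, 2, 3, 4, 5]

Answer: yes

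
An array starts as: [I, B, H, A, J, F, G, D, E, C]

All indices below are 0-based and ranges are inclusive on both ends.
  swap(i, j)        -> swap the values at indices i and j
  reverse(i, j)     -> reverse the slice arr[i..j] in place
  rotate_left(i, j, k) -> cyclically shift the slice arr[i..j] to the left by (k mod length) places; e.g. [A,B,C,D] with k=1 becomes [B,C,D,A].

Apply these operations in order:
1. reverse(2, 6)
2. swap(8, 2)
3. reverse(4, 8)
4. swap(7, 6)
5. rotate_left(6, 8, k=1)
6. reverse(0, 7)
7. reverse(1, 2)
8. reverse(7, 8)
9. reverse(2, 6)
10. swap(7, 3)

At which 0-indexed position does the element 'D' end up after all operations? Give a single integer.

After 1 (reverse(2, 6)): [I, B, G, F, J, A, H, D, E, C]
After 2 (swap(8, 2)): [I, B, E, F, J, A, H, D, G, C]
After 3 (reverse(4, 8)): [I, B, E, F, G, D, H, A, J, C]
After 4 (swap(7, 6)): [I, B, E, F, G, D, A, H, J, C]
After 5 (rotate_left(6, 8, k=1)): [I, B, E, F, G, D, H, J, A, C]
After 6 (reverse(0, 7)): [J, H, D, G, F, E, B, I, A, C]
After 7 (reverse(1, 2)): [J, D, H, G, F, E, B, I, A, C]
After 8 (reverse(7, 8)): [J, D, H, G, F, E, B, A, I, C]
After 9 (reverse(2, 6)): [J, D, B, E, F, G, H, A, I, C]
After 10 (swap(7, 3)): [J, D, B, A, F, G, H, E, I, C]

Answer: 1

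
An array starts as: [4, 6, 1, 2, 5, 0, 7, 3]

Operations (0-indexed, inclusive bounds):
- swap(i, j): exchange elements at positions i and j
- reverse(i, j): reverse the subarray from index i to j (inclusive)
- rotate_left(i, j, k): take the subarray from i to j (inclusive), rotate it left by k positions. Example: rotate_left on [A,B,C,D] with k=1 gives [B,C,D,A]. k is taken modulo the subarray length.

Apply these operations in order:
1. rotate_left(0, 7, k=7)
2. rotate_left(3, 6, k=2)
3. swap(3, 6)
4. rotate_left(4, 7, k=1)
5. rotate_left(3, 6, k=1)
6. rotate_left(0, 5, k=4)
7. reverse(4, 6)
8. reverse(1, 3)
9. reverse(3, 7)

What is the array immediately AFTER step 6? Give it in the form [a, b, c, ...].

After 1 (rotate_left(0, 7, k=7)): [3, 4, 6, 1, 2, 5, 0, 7]
After 2 (rotate_left(3, 6, k=2)): [3, 4, 6, 5, 0, 1, 2, 7]
After 3 (swap(3, 6)): [3, 4, 6, 2, 0, 1, 5, 7]
After 4 (rotate_left(4, 7, k=1)): [3, 4, 6, 2, 1, 5, 7, 0]
After 5 (rotate_left(3, 6, k=1)): [3, 4, 6, 1, 5, 7, 2, 0]
After 6 (rotate_left(0, 5, k=4)): [5, 7, 3, 4, 6, 1, 2, 0]

Answer: [5, 7, 3, 4, 6, 1, 2, 0]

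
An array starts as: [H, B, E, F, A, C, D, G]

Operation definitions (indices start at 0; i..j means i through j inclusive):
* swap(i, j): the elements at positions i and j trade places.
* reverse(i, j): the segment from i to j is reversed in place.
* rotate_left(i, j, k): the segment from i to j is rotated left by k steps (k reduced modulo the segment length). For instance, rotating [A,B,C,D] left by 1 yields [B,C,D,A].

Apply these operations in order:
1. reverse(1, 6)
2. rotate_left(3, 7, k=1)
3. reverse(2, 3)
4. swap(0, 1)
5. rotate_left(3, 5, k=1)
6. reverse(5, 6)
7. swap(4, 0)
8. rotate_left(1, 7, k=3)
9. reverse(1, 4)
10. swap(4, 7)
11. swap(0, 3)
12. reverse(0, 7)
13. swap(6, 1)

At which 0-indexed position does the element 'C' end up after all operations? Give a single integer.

Answer: 5

Derivation:
After 1 (reverse(1, 6)): [H, D, C, A, F, E, B, G]
After 2 (rotate_left(3, 7, k=1)): [H, D, C, F, E, B, G, A]
After 3 (reverse(2, 3)): [H, D, F, C, E, B, G, A]
After 4 (swap(0, 1)): [D, H, F, C, E, B, G, A]
After 5 (rotate_left(3, 5, k=1)): [D, H, F, E, B, C, G, A]
After 6 (reverse(5, 6)): [D, H, F, E, B, G, C, A]
After 7 (swap(4, 0)): [B, H, F, E, D, G, C, A]
After 8 (rotate_left(1, 7, k=3)): [B, D, G, C, A, H, F, E]
After 9 (reverse(1, 4)): [B, A, C, G, D, H, F, E]
After 10 (swap(4, 7)): [B, A, C, G, E, H, F, D]
After 11 (swap(0, 3)): [G, A, C, B, E, H, F, D]
After 12 (reverse(0, 7)): [D, F, H, E, B, C, A, G]
After 13 (swap(6, 1)): [D, A, H, E, B, C, F, G]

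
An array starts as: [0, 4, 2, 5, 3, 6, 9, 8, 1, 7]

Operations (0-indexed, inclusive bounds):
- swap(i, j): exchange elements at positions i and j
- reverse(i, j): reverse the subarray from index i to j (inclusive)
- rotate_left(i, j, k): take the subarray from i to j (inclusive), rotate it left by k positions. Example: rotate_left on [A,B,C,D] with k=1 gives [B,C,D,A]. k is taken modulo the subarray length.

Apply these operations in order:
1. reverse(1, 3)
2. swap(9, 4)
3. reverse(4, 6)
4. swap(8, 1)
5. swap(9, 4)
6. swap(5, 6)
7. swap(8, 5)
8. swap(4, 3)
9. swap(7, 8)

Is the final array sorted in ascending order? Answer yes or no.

Answer: yes

Derivation:
After 1 (reverse(1, 3)): [0, 5, 2, 4, 3, 6, 9, 8, 1, 7]
After 2 (swap(9, 4)): [0, 5, 2, 4, 7, 6, 9, 8, 1, 3]
After 3 (reverse(4, 6)): [0, 5, 2, 4, 9, 6, 7, 8, 1, 3]
After 4 (swap(8, 1)): [0, 1, 2, 4, 9, 6, 7, 8, 5, 3]
After 5 (swap(9, 4)): [0, 1, 2, 4, 3, 6, 7, 8, 5, 9]
After 6 (swap(5, 6)): [0, 1, 2, 4, 3, 7, 6, 8, 5, 9]
After 7 (swap(8, 5)): [0, 1, 2, 4, 3, 5, 6, 8, 7, 9]
After 8 (swap(4, 3)): [0, 1, 2, 3, 4, 5, 6, 8, 7, 9]
After 9 (swap(7, 8)): [0, 1, 2, 3, 4, 5, 6, 7, 8, 9]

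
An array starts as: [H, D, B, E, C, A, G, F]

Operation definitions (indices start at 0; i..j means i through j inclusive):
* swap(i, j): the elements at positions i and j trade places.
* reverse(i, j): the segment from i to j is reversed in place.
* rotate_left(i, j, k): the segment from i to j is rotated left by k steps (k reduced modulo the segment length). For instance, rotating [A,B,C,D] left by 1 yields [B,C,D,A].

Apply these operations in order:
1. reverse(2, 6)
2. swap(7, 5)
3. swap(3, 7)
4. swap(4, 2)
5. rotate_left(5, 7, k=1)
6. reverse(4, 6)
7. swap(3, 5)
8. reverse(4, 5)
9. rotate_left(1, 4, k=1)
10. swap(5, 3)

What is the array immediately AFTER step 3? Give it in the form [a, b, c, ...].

Answer: [H, D, G, E, C, F, B, A]

Derivation:
After 1 (reverse(2, 6)): [H, D, G, A, C, E, B, F]
After 2 (swap(7, 5)): [H, D, G, A, C, F, B, E]
After 3 (swap(3, 7)): [H, D, G, E, C, F, B, A]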